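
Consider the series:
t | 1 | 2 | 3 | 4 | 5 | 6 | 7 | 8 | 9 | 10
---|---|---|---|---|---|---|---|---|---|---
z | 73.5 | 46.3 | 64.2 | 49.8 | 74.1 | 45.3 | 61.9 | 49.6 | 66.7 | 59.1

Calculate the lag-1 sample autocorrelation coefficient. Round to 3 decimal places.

Mean z̄ = (73.5 + 46.3 + 64.2 + 49.8 + 74.1 + 45.3 + 61.9 + 49.6 + 66.7 + 59.1)/10 = 59.0500
Numerator Σ_{t=1}^{9}(z_t−z̄)(z_{t+1}−z̄) = -781.7175
Denominator Σ(z_t−z̄)² = 1054.9650
r_1 = -781.7175 / 1054.9650 = -0.741

-0.741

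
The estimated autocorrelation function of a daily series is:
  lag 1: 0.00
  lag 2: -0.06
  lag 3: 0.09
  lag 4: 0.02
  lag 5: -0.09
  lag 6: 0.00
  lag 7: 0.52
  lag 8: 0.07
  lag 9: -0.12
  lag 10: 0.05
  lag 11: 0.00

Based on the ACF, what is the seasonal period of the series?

7

The largest autocorrelation is r_7 = 0.52; the remaining lags stay at or below 0.09.
The dominant spike at lag 7 indicates a seasonal period of 7.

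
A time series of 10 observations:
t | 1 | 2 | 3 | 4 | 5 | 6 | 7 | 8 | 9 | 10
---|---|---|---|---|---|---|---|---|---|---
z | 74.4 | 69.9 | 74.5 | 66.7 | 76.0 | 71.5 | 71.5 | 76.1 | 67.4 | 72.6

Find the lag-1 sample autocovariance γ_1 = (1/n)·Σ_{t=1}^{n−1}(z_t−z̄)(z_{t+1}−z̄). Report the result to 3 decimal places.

-7.002

Mean z̄ = (74.4 + 69.9 + 74.5 + 66.7 + 76.0 + 71.5 + 71.5 + 76.1 + 67.4 + 72.6)/10 = 72.0600
Σ_{t=1}^{9}(z_t−z̄)(z_{t+1}−z̄) = -70.0196
γ_1 = -70.0196 / 10 = -7.002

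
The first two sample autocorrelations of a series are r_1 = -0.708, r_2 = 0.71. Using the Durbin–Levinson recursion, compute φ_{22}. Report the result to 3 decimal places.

φ_{22} = (r_2 − r_1²) / (1 − r_1²)
r_1² = (-0.708)² = 0.501264
Numerator = 0.71 − 0.5013 = 0.2087; denominator = 1 − 0.5013 = 0.4987
φ_{22} = 0.2087 / 0.4987 = 0.419

0.419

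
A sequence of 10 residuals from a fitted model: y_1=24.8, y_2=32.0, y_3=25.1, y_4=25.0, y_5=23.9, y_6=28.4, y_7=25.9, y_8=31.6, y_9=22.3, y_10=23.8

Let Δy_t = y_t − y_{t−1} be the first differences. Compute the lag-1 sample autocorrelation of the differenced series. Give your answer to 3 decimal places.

First differences Δy: 7.2, -6.9, -0.1, -1.1, 4.5, -2.5, 5.7, -9.3, 1.5
Mean of differences = -0.1111
Numerator Σ(Δy_t−Δȳ)(Δy_{t+1}−Δȳ) = -147.3801
Denominator Σ(Δy_t−Δȳ)² = 248.2889
r_1(Δy) = -147.3801 / 248.2889 = -0.594

-0.594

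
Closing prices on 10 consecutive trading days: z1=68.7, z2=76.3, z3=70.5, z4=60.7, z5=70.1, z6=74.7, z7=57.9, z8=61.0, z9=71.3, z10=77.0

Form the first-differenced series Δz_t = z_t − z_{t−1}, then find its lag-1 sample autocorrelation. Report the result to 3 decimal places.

First differences Δz: 7.6, -5.8, -9.8, 9.4, 4.6, -16.8, 3.1, 10.3, 5.7
Mean of differences = 0.9222
Numerator Σ(Δz_t−Δz̄)(Δz_{t+1}−Δz̄) = -71.0794
Denominator Σ(Δz_t−Δz̄)² = 719.7356
r_1(Δz) = -71.0794 / 719.7356 = -0.099

-0.099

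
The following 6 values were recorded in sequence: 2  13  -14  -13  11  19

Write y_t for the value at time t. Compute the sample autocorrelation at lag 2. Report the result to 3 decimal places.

-0.554

Mean ȳ = (2 + 13 − 14 − 13 + 11 + 19)/6 = 3.0000
Deviations from mean: -1.0000, 10.0000, -17.0000, -16.0000, 8.0000, 16.0000
Σ(y_t−ȳ)(y_{t+2}−ȳ) = (17.0000) + (-160.0000) + (-136.0000) + (-256.0000) = -535.0000
Denominator Σ(y_t−ȳ)² = 966.0000
r_2 = -535.0000 / 966.0000 = -0.554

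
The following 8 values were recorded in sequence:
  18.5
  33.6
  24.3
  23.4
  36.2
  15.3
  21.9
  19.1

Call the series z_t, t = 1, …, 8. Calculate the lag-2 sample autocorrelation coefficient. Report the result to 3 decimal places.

Mean z̄ = (18.5 + 33.6 + 24.3 + 23.4 + 36.2 + 15.3 + 21.9 + 19.1)/8 = 24.0375
Deviations from mean: -5.5375, 9.5625, 0.2625, -0.6375, 12.1625, -8.7375, -2.1375, -4.9375
Σ(z_t−z̄)(z_{t+2}−z̄) = (-1.4536) + (-6.0961) + (3.1927) + (5.5702) + (-25.9973) + (43.1414) = 18.3572
Denominator Σ(z_t−z̄)² = 375.7988
r_2 = 18.3572 / 375.7988 = 0.049

0.049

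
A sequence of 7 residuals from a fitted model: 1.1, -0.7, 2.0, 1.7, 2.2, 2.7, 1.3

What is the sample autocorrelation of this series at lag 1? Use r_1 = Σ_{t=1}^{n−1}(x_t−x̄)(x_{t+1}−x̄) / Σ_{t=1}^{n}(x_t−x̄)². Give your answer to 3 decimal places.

0.087

Mean x̄ = (1.1 − 0.7 + 2.0 + 1.7 + 2.2 + 2.7 + 1.3)/7 = 1.4714
Deviations from mean: -0.3714, -2.1714, 0.5286, 0.2286, 0.7286, 1.2286, -0.1714
Σ(x_t−x̄)(x_{t+1}−x̄) = (0.8065) + (-1.1478) + (0.1208) + (0.1665) + (0.8951) + (-0.2106) = 0.6306
Denominator Σ(x_t−x̄)² = 7.2543
r_1 = 0.6306 / 7.2543 = 0.087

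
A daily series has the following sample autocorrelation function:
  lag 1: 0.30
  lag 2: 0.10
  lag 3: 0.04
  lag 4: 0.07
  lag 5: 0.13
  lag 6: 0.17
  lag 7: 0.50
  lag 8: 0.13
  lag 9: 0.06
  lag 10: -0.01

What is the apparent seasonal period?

7

The largest autocorrelation is r_7 = 0.50; the remaining lags stay at or below 0.30. The elevated value at lag 1 (0.30), dropping to 0.10 at lag 2, reflects decaying short-term dependence rather than seasonality.
The dominant spike at lag 7 indicates a seasonal period of 7.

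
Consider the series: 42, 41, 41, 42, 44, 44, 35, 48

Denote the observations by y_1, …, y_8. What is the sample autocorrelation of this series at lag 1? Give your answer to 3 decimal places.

Mean ȳ = (42 + 41 + 41 + 42 + 44 + 44 + 35 + 48)/8 = 42.1250
Deviations from mean: -0.1250, -1.1250, -1.1250, -0.1250, 1.8750, 1.8750, -7.1250, 5.8750
Numerator Σ_{t=1}^{7}(y_t−ȳ)(y_{t+1}−ȳ) = -50.3906
Denominator Σ(y_t−ȳ)² = 94.8750
r_1 = -50.3906 / 94.8750 = -0.531

-0.531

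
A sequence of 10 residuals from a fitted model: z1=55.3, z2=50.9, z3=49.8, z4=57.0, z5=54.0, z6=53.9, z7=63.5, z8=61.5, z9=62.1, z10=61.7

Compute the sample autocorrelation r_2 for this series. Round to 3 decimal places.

0.247

Mean z̄ = (55.3 + 50.9 + 49.8 + 57.0 + 54.0 + 53.9 + 63.5 + 61.5 + 62.1 + 61.7)/10 = 56.9700
Numerator Σ_{t=1}^{8}(z_t−z̄)(z_{t+2}−z̄) = 54.6192
Denominator Σ(z_t−z̄)² = 221.1410
r_2 = 54.6192 / 221.1410 = 0.247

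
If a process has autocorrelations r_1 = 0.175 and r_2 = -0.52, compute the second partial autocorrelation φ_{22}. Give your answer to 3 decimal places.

φ_{22} = (r_2 − r_1²) / (1 − r_1²)
r_1² = (0.175)² = 0.030625
Numerator = -0.52 − 0.0306 = -0.5506; denominator = 1 − 0.0306 = 0.9694
φ_{22} = -0.5506 / 0.9694 = -0.568

-0.568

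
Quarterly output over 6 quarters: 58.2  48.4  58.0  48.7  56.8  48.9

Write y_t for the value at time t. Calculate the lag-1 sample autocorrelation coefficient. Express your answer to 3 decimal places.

Mean ȳ = (58.2 + 48.4 + 58.0 + 48.7 + 56.8 + 48.9)/6 = 53.1667
Deviations from mean: 5.0333, -4.7667, 4.8333, -4.4667, 3.6333, -4.2667
Σ(y_t−ȳ)(y_{t+1}−ȳ) = (-23.9922) + (-23.0389) + (-21.5889) + (-16.2289) + (-15.5022) = -100.3511
Denominator Σ(y_t−ȳ)² = 122.7733
r_1 = -100.3511 / 122.7733 = -0.817

-0.817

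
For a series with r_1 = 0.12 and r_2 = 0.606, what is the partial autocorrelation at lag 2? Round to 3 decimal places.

φ_{22} = (r_2 − r_1²) / (1 − r_1²)
r_1² = (0.12)² = 0.0144
Numerator = 0.606 − 0.0144 = 0.5916; denominator = 1 − 0.0144 = 0.9856
φ_{22} = 0.5916 / 0.9856 = 0.600

0.600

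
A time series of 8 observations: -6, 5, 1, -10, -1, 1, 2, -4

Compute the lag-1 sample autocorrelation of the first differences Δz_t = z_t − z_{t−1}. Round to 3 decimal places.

First differences Δz: 11, -4, -11, 9, 2, 1, -6
Mean of differences = 0.2857
Numerator Σ(Δz_t−Δz̄)(Δz_{t+1}−Δz̄) = -84.2245
Denominator Σ(Δz_t−Δz̄)² = 379.4286
r_1(Δz) = -84.2245 / 379.4286 = -0.222

-0.222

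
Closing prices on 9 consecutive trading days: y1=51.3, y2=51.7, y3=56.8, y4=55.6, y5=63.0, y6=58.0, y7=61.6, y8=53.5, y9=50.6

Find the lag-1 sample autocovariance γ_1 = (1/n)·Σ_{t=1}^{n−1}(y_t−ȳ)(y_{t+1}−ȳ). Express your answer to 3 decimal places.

4.449

Mean ȳ = (51.3 + 51.7 + 56.8 + 55.6 + 63.0 + 58.0 + 61.6 + 53.5 + 50.6)/9 = 55.7889
Σ_{t=1}^{8}(y_t−ȳ)(y_{t+1}−ȳ) = 40.0365
γ_1 = 40.0365 / 9 = 4.449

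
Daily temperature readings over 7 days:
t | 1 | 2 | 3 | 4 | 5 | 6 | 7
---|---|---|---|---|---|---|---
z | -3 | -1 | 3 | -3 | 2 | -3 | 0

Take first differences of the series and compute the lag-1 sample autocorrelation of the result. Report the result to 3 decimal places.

-0.751

First differences Δz: 2, 4, -6, 5, -5, 3
Mean of differences = 0.5000
Numerator Σ(Δz_t−Δz̄)(Δz_{t+1}−Δz̄) = -85.2500
Denominator Σ(Δz_t−Δz̄)² = 113.5000
r_1(Δz) = -85.2500 / 113.5000 = -0.751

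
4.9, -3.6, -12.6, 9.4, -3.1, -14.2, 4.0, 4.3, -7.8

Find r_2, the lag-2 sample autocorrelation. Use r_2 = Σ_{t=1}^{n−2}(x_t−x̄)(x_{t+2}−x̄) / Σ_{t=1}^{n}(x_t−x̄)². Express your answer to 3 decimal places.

-0.612

Mean x̄ = (4.9 − 3.6 − 12.6 + 9.4 − 3.1 − 14.2 + 4.0 + 4.3 − 7.8)/9 = -2.0778
Σ(x_t−x̄)(x_{t+2}−x̄) = (-73.4217) + (-17.4717) + (10.7560) + (-139.1362) + (-6.2128) + (-77.3128) + (-34.7784) = -337.5777
Denominator Σ(x_t−x̄)² = 551.8156
r_2 = -337.5777 / 551.8156 = -0.612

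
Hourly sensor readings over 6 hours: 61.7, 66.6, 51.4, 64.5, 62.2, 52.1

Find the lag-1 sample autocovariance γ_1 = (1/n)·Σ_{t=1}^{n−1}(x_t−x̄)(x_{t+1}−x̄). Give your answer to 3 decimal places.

Mean x̄ = (61.7 + 66.6 + 51.4 + 64.5 + 62.2 + 52.1)/6 = 59.7500
Σ_{t=1}^{5}(x_t−x̄)(x_{t+1}−x̄) = -90.6075
γ_1 = -90.6075 / 6 = -15.101

-15.101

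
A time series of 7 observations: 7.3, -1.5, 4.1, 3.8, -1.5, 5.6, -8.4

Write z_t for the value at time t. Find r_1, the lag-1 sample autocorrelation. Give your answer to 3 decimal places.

Mean z̄ = (7.3 − 1.5 + 4.1 + 3.8 − 1.5 + 5.6 − 8.4)/7 = 1.3429
Deviations from mean: 5.9571, -2.8429, 2.7571, 2.4571, -2.8429, 4.2571, -9.7429
Σ(z_t−z̄)(z_{t+1}−z̄) = (-16.9353) + (-7.8382) + (6.7747) + (-6.9853) + (-12.1024) + (-41.4767) = -78.5633
Denominator Σ(z_t−z̄)² = 178.3371
r_1 = -78.5633 / 178.3371 = -0.441

-0.441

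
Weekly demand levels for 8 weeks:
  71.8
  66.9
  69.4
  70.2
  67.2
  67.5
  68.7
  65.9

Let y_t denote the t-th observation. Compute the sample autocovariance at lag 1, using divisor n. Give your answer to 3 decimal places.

-0.860

Mean ȳ = (71.8 + 66.9 + 69.4 + 70.2 + 67.2 + 67.5 + 68.7 + 65.9)/8 = 68.4500
Σ_{t=1}^{7}(y_t−ȳ)(y_{t+1}−ȳ) = -6.8775
γ_1 = -6.8775 / 8 = -0.860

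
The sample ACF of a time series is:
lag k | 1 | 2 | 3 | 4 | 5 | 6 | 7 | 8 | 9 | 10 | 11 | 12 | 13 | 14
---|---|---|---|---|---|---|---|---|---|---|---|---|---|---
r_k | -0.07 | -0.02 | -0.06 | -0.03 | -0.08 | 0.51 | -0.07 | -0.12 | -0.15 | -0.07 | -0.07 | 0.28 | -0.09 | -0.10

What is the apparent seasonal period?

6

The largest autocorrelation is r_6 = 0.51, with a weaker echo at lag 12 (0.28); the remaining lags stay at or below -0.02.
The dominant spike at lag 6 indicates a seasonal period of 6.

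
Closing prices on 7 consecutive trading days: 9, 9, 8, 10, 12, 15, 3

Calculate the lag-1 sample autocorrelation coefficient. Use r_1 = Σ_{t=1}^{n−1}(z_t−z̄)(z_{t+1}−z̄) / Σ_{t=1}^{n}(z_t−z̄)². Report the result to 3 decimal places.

Mean z̄ = (9 + 9 + 8 + 10 + 12 + 15 + 3)/7 = 9.4286
Σ(z_t−z̄)(z_{t+1}−z̄) = (0.1837) + (0.6122) + (-0.8163) + (1.4694) + (14.3265) + (-35.8163) = -20.0408
Denominator Σ(z_t−z̄)² = 81.7143
r_1 = -20.0408 / 81.7143 = -0.245

-0.245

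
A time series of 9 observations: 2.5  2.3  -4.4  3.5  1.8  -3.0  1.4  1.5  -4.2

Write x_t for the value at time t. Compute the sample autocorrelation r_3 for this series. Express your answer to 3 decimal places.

Mean x̄ = (2.5 + 2.3 − 4.4 + 3.5 + 1.8 − 3.0 + 1.4 + 1.5 − 4.2)/9 = 0.1556
Σ(x_t−x̄)(x_{t+3}−x̄) = (7.8409) + (3.5264) + (14.3753) + (4.1620) + (2.2109) + (13.7442) = 45.8596
Denominator Σ(x_t−x̄)² = 77.0222
r_3 = 45.8596 / 77.0222 = 0.595

0.595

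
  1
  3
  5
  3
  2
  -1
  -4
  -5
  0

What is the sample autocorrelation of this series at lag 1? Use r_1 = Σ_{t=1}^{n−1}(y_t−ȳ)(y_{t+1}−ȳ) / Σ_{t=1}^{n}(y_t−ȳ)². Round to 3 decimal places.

Mean ȳ = (1 + 3 + 5 + 3 + 2 − 1 − 4 − 5 + 0)/9 = 0.4444
Numerator Σ_{t=1}^{8}(y_t−ȳ)(y_{t+1}−ȳ) = 59.4691
Denominator Σ(y_t−ȳ)² = 88.2222
r_1 = 59.4691 / 88.2222 = 0.674

0.674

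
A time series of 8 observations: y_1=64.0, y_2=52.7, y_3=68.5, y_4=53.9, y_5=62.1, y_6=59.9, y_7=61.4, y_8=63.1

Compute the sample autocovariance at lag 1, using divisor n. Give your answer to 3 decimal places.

-18.920

Mean ȳ = (64.0 + 52.7 + 68.5 + 53.9 + 62.1 + 59.9 + 61.4 + 63.1)/8 = 60.7000
Deviations: 3.3000, -8.0000, 7.8000, -6.8000, 1.4000, -0.8000, 0.7000, 2.4000
Σ_{t=1}^{7}(y_t−ȳ)(y_{t+1}−ȳ) = -151.3600
γ_1 = -151.3600 / 8 = -18.920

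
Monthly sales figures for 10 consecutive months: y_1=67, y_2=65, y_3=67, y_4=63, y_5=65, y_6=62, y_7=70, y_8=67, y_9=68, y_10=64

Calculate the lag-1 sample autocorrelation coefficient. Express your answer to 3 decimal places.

-0.228

Mean ȳ = (67 + 65 + 67 + 63 + 65 + 62 + 70 + 67 + 68 + 64)/10 = 65.8000
Numerator Σ_{t=1}^{9}(y_t−ȳ)(y_{t+1}−ȳ) = -12.2400
Denominator Σ(y_t−ȳ)² = 53.6000
r_1 = -12.2400 / 53.6000 = -0.228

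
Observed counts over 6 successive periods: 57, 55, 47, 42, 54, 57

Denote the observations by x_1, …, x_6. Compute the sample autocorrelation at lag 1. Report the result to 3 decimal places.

0.213

Mean x̄ = (57 + 55 + 47 + 42 + 54 + 57)/6 = 52.0000
Deviations from mean: 5.0000, 3.0000, -5.0000, -10.0000, 2.0000, 5.0000
Numerator Σ_{t=1}^{5}(x_t−x̄)(x_{t+1}−x̄) = 40.0000
Denominator Σ(x_t−x̄)² = 188.0000
r_1 = 40.0000 / 188.0000 = 0.213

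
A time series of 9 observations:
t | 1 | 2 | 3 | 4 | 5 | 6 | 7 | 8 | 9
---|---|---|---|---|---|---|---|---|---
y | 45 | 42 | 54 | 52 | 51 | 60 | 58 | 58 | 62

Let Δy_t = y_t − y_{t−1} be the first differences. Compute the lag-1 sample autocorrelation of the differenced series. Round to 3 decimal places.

First differences Δy: -3, 12, -2, -1, 9, -2, 0, 4
Mean of differences = 2.1250
Numerator Σ(Δy_t−Δȳ)(Δy_{t+1}−Δȳ) = -123.5156
Denominator Σ(Δy_t−Δȳ)² = 222.8750
r_1(Δy) = -123.5156 / 222.8750 = -0.554

-0.554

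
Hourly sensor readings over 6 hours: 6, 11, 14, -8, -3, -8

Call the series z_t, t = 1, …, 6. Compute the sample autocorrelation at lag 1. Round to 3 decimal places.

0.266

Mean z̄ = (6 + 11 + 14 − 8 − 3 − 8)/6 = 2.0000
Σ(z_t−z̄)(z_{t+1}−z̄) = (36.0000) + (108.0000) + (-120.0000) + (50.0000) + (50.0000) = 124.0000
Denominator Σ(z_t−z̄)² = 466.0000
r_1 = 124.0000 / 466.0000 = 0.266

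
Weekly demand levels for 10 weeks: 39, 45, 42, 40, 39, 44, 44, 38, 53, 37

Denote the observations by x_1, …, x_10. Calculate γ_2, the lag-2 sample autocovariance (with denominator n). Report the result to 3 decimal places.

1.848

Mean x̄ = (39 + 45 + 42 + 40 + 39 + 44 + 44 + 38 + 53 + 37)/10 = 42.1000
Σ_{t=1}^{8}(x_t−x̄)(x_{t+2}−x̄) = 18.4800
γ_2 = 18.4800 / 10 = 1.848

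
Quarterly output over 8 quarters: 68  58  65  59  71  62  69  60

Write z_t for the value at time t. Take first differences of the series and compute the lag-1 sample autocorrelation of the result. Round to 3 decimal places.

-0.766

First differences Δz: -10, 7, -6, 12, -9, 7, -9
Mean of differences = -1.1429
Numerator Σ(Δz_t−Δz̄)(Δz_{t+1}−Δz̄) = -406.7347
Denominator Σ(Δz_t−Δz̄)² = 530.8571
r_1(Δz) = -406.7347 / 530.8571 = -0.766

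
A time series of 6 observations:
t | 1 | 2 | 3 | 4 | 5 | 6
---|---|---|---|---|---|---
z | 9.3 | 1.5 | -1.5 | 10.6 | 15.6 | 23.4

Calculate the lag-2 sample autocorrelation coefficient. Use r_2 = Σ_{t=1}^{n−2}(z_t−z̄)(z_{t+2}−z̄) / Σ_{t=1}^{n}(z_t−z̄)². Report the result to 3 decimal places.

Mean z̄ = (9.3 + 1.5 − 1.5 + 10.6 + 15.6 + 23.4)/6 = 9.8167
Deviations from mean: -0.5167, -8.3167, -11.3167, 0.7833, 5.7833, 13.5833
Numerator Σ_{t=1}^{4}(z_t−z̄)(z_{t+2}−z̄) = -55.4756
Denominator Σ(z_t−z̄)² = 416.0683
r_2 = -55.4756 / 416.0683 = -0.133

-0.133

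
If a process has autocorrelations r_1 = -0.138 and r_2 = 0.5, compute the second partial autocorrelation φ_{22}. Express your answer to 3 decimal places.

φ_{22} = (r_2 − r_1²) / (1 − r_1²)
r_1² = (-0.138)² = 0.019044
Numerator = 0.5 − 0.0190 = 0.4810; denominator = 1 − 0.0190 = 0.9810
φ_{22} = 0.4810 / 0.9810 = 0.490

0.490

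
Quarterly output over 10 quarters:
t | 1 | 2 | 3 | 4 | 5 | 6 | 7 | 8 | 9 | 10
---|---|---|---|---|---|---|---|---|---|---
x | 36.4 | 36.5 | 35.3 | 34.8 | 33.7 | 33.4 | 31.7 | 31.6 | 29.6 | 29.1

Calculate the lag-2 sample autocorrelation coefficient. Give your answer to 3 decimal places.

Mean x̄ = (36.4 + 36.5 + 35.3 + 34.8 + 33.7 + 33.4 + 31.7 + 31.6 + 29.6 + 29.1)/10 = 33.2100
Numerator Σ_{t=1}^{8}(x_t−x̄)(x_{t+2}−x̄) = 24.2468
Denominator Σ(x_t−x̄)² = 62.9690
r_2 = 24.2468 / 62.9690 = 0.385

0.385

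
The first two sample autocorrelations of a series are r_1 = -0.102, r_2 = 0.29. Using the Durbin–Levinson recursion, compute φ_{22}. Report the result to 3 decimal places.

φ_{22} = (r_2 − r_1²) / (1 − r_1²)
r_1² = (-0.102)² = 0.010404
Numerator = 0.29 − 0.0104 = 0.2796; denominator = 1 − 0.0104 = 0.9896
φ_{22} = 0.2796 / 0.9896 = 0.283

0.283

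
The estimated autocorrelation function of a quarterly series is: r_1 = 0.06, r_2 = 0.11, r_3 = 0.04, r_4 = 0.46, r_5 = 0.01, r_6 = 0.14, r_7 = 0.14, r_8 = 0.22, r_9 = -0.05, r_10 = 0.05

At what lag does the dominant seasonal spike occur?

4

The largest autocorrelation is r_4 = 0.46, with a weaker echo at lag 8 (0.22); the remaining lags stay at or below 0.14.
The dominant spike at lag 4 indicates a seasonal period of 4.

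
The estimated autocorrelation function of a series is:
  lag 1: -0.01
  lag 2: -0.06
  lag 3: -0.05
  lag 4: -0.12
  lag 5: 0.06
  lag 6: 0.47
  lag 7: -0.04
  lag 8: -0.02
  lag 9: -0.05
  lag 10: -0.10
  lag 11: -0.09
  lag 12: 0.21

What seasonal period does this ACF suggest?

6

The largest autocorrelation is r_6 = 0.47, with a weaker echo at lag 12 (0.21); the remaining lags stay at or below 0.06.
The dominant spike at lag 6 indicates a seasonal period of 6.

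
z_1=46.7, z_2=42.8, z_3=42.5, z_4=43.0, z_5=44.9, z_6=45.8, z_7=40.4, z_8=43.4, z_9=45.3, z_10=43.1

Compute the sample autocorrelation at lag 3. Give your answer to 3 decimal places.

0.052

Mean z̄ = (46.7 + 42.8 + 42.5 + 43.0 + 44.9 + 45.8 + 40.4 + 43.4 + 45.3 + 43.1)/10 = 43.7900
Σ(z_t−z̄)(z_{t+3}−z̄) = (-2.2989) + (-1.0989) + (-2.5929) + (2.6781) + (-0.4329) + (3.0351) + (2.3391) = 1.6287
Denominator Σ(z_t−z̄)² = 31.4090
r_3 = 1.6287 / 31.4090 = 0.052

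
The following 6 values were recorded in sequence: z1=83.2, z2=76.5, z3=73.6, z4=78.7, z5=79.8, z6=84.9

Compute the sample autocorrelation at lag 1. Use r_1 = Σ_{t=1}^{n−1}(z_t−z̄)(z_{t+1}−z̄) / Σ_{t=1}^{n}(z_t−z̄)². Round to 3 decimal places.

Mean z̄ = (83.2 + 76.5 + 73.6 + 78.7 + 79.8 + 84.9)/6 = 79.4500
Σ(z_t−z̄)(z_{t+1}−z̄) = (-11.0625) + (17.2575) + (4.3875) + (-0.2625) + (1.9075) = 12.2275
Denominator Σ(z_t−z̄)² = 87.3750
r_1 = 12.2275 / 87.3750 = 0.140

0.140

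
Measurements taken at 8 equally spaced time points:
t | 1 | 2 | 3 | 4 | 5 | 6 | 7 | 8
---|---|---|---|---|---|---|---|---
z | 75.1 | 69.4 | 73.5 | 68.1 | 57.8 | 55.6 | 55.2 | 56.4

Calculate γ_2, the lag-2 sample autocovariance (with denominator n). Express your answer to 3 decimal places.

Mean z̄ = (75.1 + 69.4 + 73.5 + 68.1 + 57.8 + 55.6 + 55.2 + 56.4)/8 = 63.8875
Deviations: 11.2125, 5.5125, 9.6125, 4.2125, -6.0875, -8.2875, -8.6875, -7.4875
Σ_{t=1}^{6}(z_t−z̄)(z_{t+2}−z̄) = 152.5122
γ_2 = 152.5122 / 8 = 19.064

19.064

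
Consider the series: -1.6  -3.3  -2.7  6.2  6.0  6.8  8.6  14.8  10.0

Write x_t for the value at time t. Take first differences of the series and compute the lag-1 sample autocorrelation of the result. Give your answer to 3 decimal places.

-0.329

First differences Δx: -1.7, 0.6, 8.9, -0.2, 0.8, 1.8, 6.2, -4.8
Mean of differences = 1.4500
Numerator Σ(Δx_t−Δx̄)(Δx_{t+1}−Δx̄) = -43.1275
Denominator Σ(Δx_t−Δx̄)² = 131.0400
r_1(Δx) = -43.1275 / 131.0400 = -0.329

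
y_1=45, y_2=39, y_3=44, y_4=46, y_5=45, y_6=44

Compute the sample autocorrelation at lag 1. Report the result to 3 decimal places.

-0.109

Mean ȳ = (45 + 39 + 44 + 46 + 45 + 44)/6 = 43.8333
Deviations from mean: 1.1667, -4.8333, 0.1667, 2.1667, 1.1667, 0.1667
Numerator Σ_{t=1}^{5}(y_t−ȳ)(y_{t+1}−ȳ) = -3.3611
Denominator Σ(y_t−ȳ)² = 30.8333
r_1 = -3.3611 / 30.8333 = -0.109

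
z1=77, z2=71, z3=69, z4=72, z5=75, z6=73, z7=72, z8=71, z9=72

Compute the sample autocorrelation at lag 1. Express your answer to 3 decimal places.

0.028

Mean z̄ = (77 + 71 + 69 + 72 + 75 + 73 + 72 + 71 + 72)/9 = 72.4444
Numerator Σ_{t=1}^{8}(z_t−z̄)(z_{t+1}−z̄) = 1.2469
Denominator Σ(z_t−z̄)² = 44.2222
r_1 = 1.2469 / 44.2222 = 0.028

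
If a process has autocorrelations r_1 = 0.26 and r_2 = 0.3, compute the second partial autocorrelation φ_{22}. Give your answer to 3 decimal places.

φ_{22} = (r_2 − r_1²) / (1 − r_1²)
r_1² = (0.26)² = 0.0676
Numerator = 0.3 − 0.0676 = 0.2324; denominator = 1 − 0.0676 = 0.9324
φ_{22} = 0.2324 / 0.9324 = 0.249

0.249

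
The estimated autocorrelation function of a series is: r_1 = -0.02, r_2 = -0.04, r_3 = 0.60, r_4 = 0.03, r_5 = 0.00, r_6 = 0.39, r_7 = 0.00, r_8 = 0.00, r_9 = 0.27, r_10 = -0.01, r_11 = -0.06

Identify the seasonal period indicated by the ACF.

The largest autocorrelation is r_3 = 0.60, with weaker echoes at lags 6 (0.39) and 9 (0.27); the remaining lags stay at or below 0.03.
The dominant spike at lag 3 indicates a seasonal period of 3.

3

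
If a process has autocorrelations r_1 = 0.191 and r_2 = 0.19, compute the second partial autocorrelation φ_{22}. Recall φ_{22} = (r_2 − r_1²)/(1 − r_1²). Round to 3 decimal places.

0.159

φ_{22} = (r_2 − r_1²) / (1 − r_1²)
r_1² = (0.191)² = 0.036481
Numerator = 0.19 − 0.0365 = 0.1535; denominator = 1 − 0.0365 = 0.9635
φ_{22} = 0.1535 / 0.9635 = 0.159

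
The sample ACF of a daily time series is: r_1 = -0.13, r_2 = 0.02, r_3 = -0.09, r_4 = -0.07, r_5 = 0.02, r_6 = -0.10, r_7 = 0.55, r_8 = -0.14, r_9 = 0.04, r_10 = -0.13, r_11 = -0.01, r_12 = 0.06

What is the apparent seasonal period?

7

The largest autocorrelation is r_7 = 0.55; the remaining lags stay at or below 0.06.
The dominant spike at lag 7 indicates a seasonal period of 7.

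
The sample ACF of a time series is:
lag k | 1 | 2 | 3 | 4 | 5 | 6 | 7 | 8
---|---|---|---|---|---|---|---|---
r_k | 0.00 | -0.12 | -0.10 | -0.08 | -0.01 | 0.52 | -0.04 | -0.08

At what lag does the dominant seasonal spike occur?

6

The largest autocorrelation is r_6 = 0.52; the remaining lags stay at or below 0.00.
The dominant spike at lag 6 indicates a seasonal period of 6.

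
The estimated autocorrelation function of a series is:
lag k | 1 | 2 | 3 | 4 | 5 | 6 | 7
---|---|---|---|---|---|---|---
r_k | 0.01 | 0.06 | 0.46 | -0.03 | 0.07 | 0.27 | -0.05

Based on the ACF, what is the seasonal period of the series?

The largest autocorrelation is r_3 = 0.46, with a weaker echo at lag 6 (0.27); the remaining lags stay at or below 0.07.
The dominant spike at lag 3 indicates a seasonal period of 3.

3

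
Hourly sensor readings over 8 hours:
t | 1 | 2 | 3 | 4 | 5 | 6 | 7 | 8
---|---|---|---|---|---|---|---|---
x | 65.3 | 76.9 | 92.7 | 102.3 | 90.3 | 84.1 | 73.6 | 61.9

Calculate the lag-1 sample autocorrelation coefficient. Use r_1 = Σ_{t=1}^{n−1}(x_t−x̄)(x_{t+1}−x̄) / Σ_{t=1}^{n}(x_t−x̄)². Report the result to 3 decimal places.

Mean x̄ = (65.3 + 76.9 + 92.7 + 102.3 + 90.3 + 84.1 + 73.6 + 61.9)/8 = 80.8875
Deviations from mean: -15.5875, -3.9875, 11.8125, 21.4125, 9.4125, 3.2125, -7.2875, -18.9875
Σ(x_t−x̄)(x_{t+1}−x̄) = (62.1552) + (-47.1023) + (252.9352) + (201.5452) + (30.2377) + (-23.4111) + (138.3714) = 614.7311
Denominator Σ(x_t−x̄)² = 1369.4488
r_1 = 614.7311 / 1369.4488 = 0.449

0.449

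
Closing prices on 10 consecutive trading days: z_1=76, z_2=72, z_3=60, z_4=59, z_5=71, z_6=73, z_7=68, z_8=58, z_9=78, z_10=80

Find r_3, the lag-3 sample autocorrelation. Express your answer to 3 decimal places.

Mean z̄ = (76 + 72 + 60 + 59 + 71 + 73 + 68 + 58 + 78 + 80)/10 = 69.5000
Σ(z_t−z̄)(z_{t+3}−z̄) = (-68.2500) + (3.7500) + (-33.2500) + (15.7500) + (-17.2500) + (29.7500) + (-15.7500) = -85.2500
Denominator Σ(z_t−z̄)² = 580.5000
r_3 = -85.2500 / 580.5000 = -0.147

-0.147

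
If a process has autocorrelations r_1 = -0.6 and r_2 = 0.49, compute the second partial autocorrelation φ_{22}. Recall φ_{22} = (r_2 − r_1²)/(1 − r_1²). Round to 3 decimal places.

0.203

φ_{22} = (r_2 − r_1²) / (1 − r_1²)
r_1² = (-0.6)² = 0.36
Numerator = 0.49 − 0.3600 = 0.1300; denominator = 1 − 0.3600 = 0.6400
φ_{22} = 0.1300 / 0.6400 = 0.203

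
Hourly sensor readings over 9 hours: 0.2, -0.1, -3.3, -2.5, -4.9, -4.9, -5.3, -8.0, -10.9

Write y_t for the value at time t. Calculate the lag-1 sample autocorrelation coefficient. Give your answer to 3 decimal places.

0.525

Mean ȳ = (0.2 − 0.1 − 3.3 − 2.5 − 4.9 − 4.9 − 5.3 − 8.0 − 10.9)/9 = -4.4111
Numerator Σ_{t=1}^{8}(y_t−ȳ)(y_{t+1}−ȳ) = 53.0099
Denominator Σ(y_t−ȳ)² = 100.9889
r_1 = 53.0099 / 100.9889 = 0.525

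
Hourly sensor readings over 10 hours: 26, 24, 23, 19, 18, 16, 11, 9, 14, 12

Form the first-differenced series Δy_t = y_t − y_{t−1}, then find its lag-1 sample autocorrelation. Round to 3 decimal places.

-0.096

First differences Δy: -2, -1, -4, -1, -2, -5, -2, 5, -2
Mean of differences = -1.5556
Numerator Σ(Δy_t−Δȳ)(Δy_{t+1}−Δȳ) = -5.9753
Denominator Σ(Δy_t−Δȳ)² = 62.2222
r_1(Δy) = -5.9753 / 62.2222 = -0.096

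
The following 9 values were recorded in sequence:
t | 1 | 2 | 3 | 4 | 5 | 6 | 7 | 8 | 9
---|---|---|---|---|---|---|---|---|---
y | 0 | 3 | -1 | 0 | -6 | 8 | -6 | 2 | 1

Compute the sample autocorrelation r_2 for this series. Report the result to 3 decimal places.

Mean ȳ = (0 + 3 − 1 + 0 − 6 + 8 − 6 + 2 + 1)/9 = 0.1111
Σ(y_t−ȳ)(y_{t+2}−ȳ) = (0.1235) + (-0.3210) + (6.7901) + (-0.8765) + (37.3457) + (14.9012) + (-5.4321) = 52.5309
Denominator Σ(y_t−ȳ)² = 150.8889
r_2 = 52.5309 / 150.8889 = 0.348

0.348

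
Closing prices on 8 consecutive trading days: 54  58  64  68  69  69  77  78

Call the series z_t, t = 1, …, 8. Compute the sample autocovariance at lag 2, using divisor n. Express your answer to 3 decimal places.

Mean z̄ = (54 + 58 + 64 + 68 + 69 + 69 + 77 + 78)/8 = 67.1250
Σ_{t=1}^{6}(z_t−z̄)(z_{t+2}−z̄) = 67.7188
γ_2 = 67.7188 / 8 = 8.465

8.465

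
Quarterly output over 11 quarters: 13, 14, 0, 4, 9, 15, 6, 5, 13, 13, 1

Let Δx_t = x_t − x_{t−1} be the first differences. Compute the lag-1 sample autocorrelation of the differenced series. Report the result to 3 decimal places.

-0.138

First differences Δx: 1, -14, 4, 5, 6, -9, -1, 8, 0, -12
Mean of differences = -1.2000
Numerator Σ(Δx_t−Δx̄)(Δx_{t+1}−Δx̄) = -75.6400
Denominator Σ(Δx_t−Δx̄)² = 549.6000
r_1(Δx) = -75.6400 / 549.6000 = -0.138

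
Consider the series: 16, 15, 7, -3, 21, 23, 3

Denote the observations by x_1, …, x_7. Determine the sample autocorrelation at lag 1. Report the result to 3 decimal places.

-0.112

Mean x̄ = (16 + 15 + 7 − 3 + 21 + 23 + 3)/7 = 11.7143
Deviations from mean: 4.2857, 3.2857, -4.7143, -14.7143, 9.2857, 11.2857, -8.7143
Σ(x_t−x̄)(x_{t+1}−x̄) = (14.0816) + (-15.4898) + (69.3673) + (-136.6327) + (104.7959) + (-98.3469) = -62.2245
Denominator Σ(x_t−x̄)² = 557.4286
r_1 = -62.2245 / 557.4286 = -0.112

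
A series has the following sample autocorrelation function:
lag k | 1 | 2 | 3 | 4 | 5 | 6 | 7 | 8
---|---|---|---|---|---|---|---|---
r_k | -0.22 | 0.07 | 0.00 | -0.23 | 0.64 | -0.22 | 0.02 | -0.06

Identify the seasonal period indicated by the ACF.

5

The largest autocorrelation is r_5 = 0.64; the remaining lags stay at or below 0.07.
The dominant spike at lag 5 indicates a seasonal period of 5.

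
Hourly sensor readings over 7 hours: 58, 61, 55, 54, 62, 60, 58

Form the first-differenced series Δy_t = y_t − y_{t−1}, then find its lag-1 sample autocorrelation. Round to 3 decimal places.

-0.271

First differences Δy: 3, -6, -1, 8, -2, -2
Mean of differences = 0.0000
Numerator Σ(Δy_t−Δȳ)(Δy_{t+1}−Δȳ) = -32.0000
Denominator Σ(Δy_t−Δȳ)² = 118.0000
r_1(Δy) = -32.0000 / 118.0000 = -0.271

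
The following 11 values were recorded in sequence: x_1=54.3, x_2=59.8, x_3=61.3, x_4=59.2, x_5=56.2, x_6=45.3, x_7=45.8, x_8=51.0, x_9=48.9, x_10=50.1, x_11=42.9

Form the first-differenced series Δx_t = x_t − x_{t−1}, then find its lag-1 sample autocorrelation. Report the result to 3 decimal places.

0.029

First differences Δx: 5.5, 1.5, -2.1, -3.0, -10.9, 0.5, 5.2, -2.1, 1.2, -7.2
Mean of differences = -1.1400
Numerator Σ(Δx_t−Δx̄)(Δx_{t+1}−Δx̄) = 6.8124
Denominator Σ(Δx_t−Δx̄)² = 236.7040
r_1(Δx) = 6.8124 / 236.7040 = 0.029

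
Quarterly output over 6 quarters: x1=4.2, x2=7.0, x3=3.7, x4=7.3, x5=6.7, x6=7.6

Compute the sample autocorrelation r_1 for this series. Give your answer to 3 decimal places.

Mean x̄ = (4.2 + 7.0 + 3.7 + 7.3 + 6.7 + 7.6)/6 = 6.0833
Deviations from mean: -1.8833, 0.9167, -2.3833, 1.2167, 0.6167, 1.5167
Σ(x_t−x̄)(x_{t+1}−x̄) = (-1.7264) + (-2.1847) + (-2.8997) + (0.7503) + (0.9353) = -5.1253
Denominator Σ(x_t−x̄)² = 14.2283
r_1 = -5.1253 / 14.2283 = -0.360

-0.360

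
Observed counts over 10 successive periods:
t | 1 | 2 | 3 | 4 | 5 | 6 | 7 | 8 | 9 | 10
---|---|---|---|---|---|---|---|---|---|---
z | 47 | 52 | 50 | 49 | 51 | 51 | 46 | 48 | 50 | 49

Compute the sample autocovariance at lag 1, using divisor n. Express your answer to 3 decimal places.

-0.459

Mean z̄ = (47 + 52 + 50 + 49 + 51 + 51 + 46 + 48 + 50 + 49)/10 = 49.3000
Σ_{t=1}^{9}(z_t−z̄)(z_{t+1}−z̄) = -4.5900
γ_1 = -4.5900 / 10 = -0.459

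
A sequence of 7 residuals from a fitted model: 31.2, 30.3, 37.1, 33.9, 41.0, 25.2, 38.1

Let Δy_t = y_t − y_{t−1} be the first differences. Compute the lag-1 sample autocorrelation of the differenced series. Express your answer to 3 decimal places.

-0.702

First differences Δy: -0.9, 6.8, -3.2, 7.1, -15.8, 12.9
Mean of differences = 1.1500
Numerator Σ(Δy_t−Δȳ)(Δy_{t+1}−Δȳ) = -362.0575
Denominator Σ(Δy_t−Δȳ)² = 515.8150
r_1(Δy) = -362.0575 / 515.8150 = -0.702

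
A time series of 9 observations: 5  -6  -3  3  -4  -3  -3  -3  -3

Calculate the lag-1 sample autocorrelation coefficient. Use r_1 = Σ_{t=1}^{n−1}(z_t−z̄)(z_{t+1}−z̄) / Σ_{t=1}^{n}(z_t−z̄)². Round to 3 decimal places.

-0.338

Mean z̄ = (5 − 6 − 3 + 3 − 4 − 3 − 3 − 3 − 3)/9 = -1.8889
Numerator Σ_{t=1}^{8}(z_t−z̄)(z_{t+1}−z̄) = -33.4568
Denominator Σ(z_t−z̄)² = 98.8889
r_1 = -33.4568 / 98.8889 = -0.338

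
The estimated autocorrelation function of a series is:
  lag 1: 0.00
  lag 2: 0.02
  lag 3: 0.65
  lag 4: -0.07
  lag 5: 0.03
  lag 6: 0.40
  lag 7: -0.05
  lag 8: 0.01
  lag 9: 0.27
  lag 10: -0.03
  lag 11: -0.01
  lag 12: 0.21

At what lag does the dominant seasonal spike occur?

The largest autocorrelation is r_3 = 0.65, with weaker echoes at lags 6 (0.40), 9 (0.27) and 12 (0.21); the remaining lags stay at or below 0.03.
The dominant spike at lag 3 indicates a seasonal period of 3.

3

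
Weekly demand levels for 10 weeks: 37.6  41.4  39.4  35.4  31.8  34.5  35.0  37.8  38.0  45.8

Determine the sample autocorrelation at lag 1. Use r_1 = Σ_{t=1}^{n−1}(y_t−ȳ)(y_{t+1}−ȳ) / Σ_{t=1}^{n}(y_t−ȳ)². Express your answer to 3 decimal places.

0.322

Mean ȳ = (37.6 + 41.4 + 39.4 + 35.4 + 31.8 + 34.5 + 35.0 + 37.8 + 38.0 + 45.8)/10 = 37.6700
Numerator Σ_{t=1}^{9}(y_t−ȳ)(y_{t+1}−ȳ) = 45.0401
Denominator Σ(y_t−ȳ)² = 139.9210
r_1 = 45.0401 / 139.9210 = 0.322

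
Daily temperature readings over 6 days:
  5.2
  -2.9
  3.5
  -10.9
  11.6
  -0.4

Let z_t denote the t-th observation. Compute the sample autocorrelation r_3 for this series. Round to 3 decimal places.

Mean z̄ = (5.2 − 2.9 + 3.5 − 10.9 + 11.6 − 0.4)/6 = 1.0167
Deviations from mean: 4.1833, -3.9167, 2.4833, -11.9167, 10.5833, -1.4167
Σ(z_t−z̄)(z_{t+3}−z̄) = (-49.8514) + (-41.4514) + (-3.5181) = -94.8208
Denominator Σ(z_t−z̄)² = 295.0283
r_3 = -94.8208 / 295.0283 = -0.321

-0.321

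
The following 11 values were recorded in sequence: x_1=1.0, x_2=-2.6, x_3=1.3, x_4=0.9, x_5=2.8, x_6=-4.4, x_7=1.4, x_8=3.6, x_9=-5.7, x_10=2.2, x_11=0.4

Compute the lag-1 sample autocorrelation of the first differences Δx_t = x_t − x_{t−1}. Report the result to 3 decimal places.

-0.608

First differences Δx: -3.6, 3.9, -0.4, 1.9, -7.2, 5.8, 2.2, -9.3, 7.9, -1.8
Mean of differences = -0.0600
Numerator Σ(Δx_t−Δx̄)(Δx_{t+1}−Δx̄) = -166.9056
Denominator Σ(Δx_t−Δx̄)² = 274.3640
r_1(Δx) = -166.9056 / 274.3640 = -0.608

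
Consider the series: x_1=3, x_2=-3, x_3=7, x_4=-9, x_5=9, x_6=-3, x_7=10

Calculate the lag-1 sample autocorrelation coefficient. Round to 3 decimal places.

Mean x̄ = (3 − 3 + 7 − 9 + 9 − 3 + 10)/7 = 2.0000
Deviations from mean: 1.0000, -5.0000, 5.0000, -11.0000, 7.0000, -5.0000, 8.0000
Σ(x_t−x̄)(x_{t+1}−x̄) = (-5.0000) + (-25.0000) + (-55.0000) + (-77.0000) + (-35.0000) + (-40.0000) = -237.0000
Denominator Σ(x_t−x̄)² = 310.0000
r_1 = -237.0000 / 310.0000 = -0.765

-0.765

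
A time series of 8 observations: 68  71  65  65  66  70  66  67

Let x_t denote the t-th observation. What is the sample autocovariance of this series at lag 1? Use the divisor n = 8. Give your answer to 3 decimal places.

-0.539

Mean x̄ = (68 + 71 + 65 + 65 + 66 + 70 + 66 + 67)/8 = 67.2500
Σ_{t=1}^{7}(x_t−x̄)(x_{t+1}−x̄) = -4.3125
γ_1 = -4.3125 / 8 = -0.539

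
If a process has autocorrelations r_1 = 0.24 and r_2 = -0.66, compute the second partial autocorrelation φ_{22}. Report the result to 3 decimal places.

-0.761

φ_{22} = (r_2 − r_1²) / (1 − r_1²)
r_1² = (0.24)² = 0.0576
Numerator = -0.66 − 0.0576 = -0.7176; denominator = 1 − 0.0576 = 0.9424
φ_{22} = -0.7176 / 0.9424 = -0.761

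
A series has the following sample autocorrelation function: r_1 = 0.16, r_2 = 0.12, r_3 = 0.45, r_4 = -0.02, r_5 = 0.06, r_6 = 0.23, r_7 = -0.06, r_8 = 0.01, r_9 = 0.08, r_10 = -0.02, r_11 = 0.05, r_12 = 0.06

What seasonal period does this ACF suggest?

3

The largest autocorrelation is r_3 = 0.45, with a weaker echo at lag 6 (0.23); the remaining lags stay at or below 0.16.
The dominant spike at lag 3 indicates a seasonal period of 3.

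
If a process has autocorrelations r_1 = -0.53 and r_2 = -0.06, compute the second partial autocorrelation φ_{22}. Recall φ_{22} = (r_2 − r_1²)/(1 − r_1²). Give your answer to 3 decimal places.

-0.474

φ_{22} = (r_2 − r_1²) / (1 − r_1²)
r_1² = (-0.53)² = 0.2809
Numerator = -0.06 − 0.2809 = -0.3409; denominator = 1 − 0.2809 = 0.7191
φ_{22} = -0.3409 / 0.7191 = -0.474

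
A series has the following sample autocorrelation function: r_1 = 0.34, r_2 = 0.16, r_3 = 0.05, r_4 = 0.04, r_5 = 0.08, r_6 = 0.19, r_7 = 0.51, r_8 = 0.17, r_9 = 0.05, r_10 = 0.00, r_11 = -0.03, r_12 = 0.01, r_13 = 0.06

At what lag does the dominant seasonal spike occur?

7

The largest autocorrelation is r_7 = 0.51; the remaining lags stay at or below 0.34. The elevated value at lag 1 (0.34), dropping to 0.16 at lag 2, reflects decaying short-term dependence rather than seasonality.
The dominant spike at lag 7 indicates a seasonal period of 7.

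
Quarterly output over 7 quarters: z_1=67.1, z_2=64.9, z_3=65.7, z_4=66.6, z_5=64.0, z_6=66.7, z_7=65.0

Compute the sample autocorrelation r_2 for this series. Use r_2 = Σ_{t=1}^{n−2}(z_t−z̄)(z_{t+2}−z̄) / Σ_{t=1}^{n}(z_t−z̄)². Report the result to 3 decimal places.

0.177

Mean z̄ = (67.1 + 64.9 + 65.7 + 66.6 + 64.0 + 66.7 + 65.0)/7 = 65.7143
Deviations from mean: 1.3857, -0.8143, -0.0143, 0.8857, -1.7143, 0.9857, -0.7143
Numerator Σ_{t=1}^{5}(z_t−z̄)(z_{t+2}−z̄) = 1.3810
Denominator Σ(z_t−z̄)² = 7.7886
r_2 = 1.3810 / 7.7886 = 0.177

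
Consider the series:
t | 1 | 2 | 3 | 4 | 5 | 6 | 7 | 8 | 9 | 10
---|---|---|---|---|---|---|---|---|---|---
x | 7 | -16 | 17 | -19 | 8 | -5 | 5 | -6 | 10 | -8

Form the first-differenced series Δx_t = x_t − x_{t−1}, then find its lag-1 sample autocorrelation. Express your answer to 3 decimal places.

First differences Δx: -23, 33, -36, 27, -13, 10, -11, 16, -18
Mean of differences = -1.6667
Numerator Σ(Δx_t−Δx̄)(Δx_{t+1}−Δx̄) = -3933.4444
Denominator Σ(Δx_t−Δx̄)² = 4588.0000
r_1(Δx) = -3933.4444 / 4588.0000 = -0.857

-0.857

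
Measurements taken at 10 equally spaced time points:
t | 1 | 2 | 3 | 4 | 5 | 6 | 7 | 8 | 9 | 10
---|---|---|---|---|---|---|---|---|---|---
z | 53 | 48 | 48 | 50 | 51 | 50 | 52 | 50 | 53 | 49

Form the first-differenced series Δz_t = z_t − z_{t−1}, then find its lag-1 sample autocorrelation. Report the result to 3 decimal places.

-0.337

First differences Δz: -5, 0, 2, 1, -1, 2, -2, 3, -4
Mean of differences = -0.4444
Numerator Σ(Δz_t−Δz̄)(Δz_{t+1}−Δz̄) = -20.9753
Denominator Σ(Δz_t−Δz̄)² = 62.2222
r_1(Δz) = -20.9753 / 62.2222 = -0.337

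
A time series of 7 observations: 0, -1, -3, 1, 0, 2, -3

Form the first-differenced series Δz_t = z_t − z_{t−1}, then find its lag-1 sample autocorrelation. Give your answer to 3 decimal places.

First differences Δz: -1, -2, 4, -1, 2, -5
Mean of differences = -0.5000
Numerator Σ(Δz_t−Δz̄)(Δz_{t+1}−Δz̄) = -20.7500
Denominator Σ(Δz_t−Δz̄)² = 49.5000
r_1(Δz) = -20.7500 / 49.5000 = -0.419

-0.419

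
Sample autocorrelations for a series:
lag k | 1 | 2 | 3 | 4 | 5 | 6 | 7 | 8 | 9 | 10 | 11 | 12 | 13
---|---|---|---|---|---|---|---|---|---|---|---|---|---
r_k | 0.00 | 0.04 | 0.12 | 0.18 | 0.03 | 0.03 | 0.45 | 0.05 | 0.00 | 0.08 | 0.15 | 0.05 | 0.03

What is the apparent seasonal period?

7

The largest autocorrelation is r_7 = 0.45; the remaining lags stay at or below 0.18.
The dominant spike at lag 7 indicates a seasonal period of 7.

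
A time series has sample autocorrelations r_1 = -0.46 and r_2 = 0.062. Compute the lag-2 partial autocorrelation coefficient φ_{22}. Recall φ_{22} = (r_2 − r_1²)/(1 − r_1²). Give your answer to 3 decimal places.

φ_{22} = (r_2 − r_1²) / (1 − r_1²)
r_1² = (-0.46)² = 0.2116
Numerator = 0.062 − 0.2116 = -0.1496; denominator = 1 − 0.2116 = 0.7884
φ_{22} = -0.1496 / 0.7884 = -0.190

-0.190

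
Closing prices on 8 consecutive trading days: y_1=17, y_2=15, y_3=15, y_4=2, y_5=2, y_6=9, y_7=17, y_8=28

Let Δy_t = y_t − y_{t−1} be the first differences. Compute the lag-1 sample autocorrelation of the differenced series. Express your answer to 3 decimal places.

0.355

First differences Δy: -2, 0, -13, 0, 7, 8, 11
Mean of differences = 1.5714
Numerator Σ(Δy_t−Δȳ)(Δy_{t+1}−Δȳ) = 138.3878
Denominator Σ(Δy_t−Δȳ)² = 389.7143
r_1(Δy) = 138.3878 / 389.7143 = 0.355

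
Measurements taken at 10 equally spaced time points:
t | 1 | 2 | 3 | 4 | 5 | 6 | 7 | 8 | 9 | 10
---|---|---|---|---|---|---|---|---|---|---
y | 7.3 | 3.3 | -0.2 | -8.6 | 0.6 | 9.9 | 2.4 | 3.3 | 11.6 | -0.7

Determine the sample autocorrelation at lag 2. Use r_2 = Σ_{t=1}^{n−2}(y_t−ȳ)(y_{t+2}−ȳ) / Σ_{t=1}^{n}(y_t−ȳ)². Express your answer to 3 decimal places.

-0.307

Mean ȳ = (7.3 + 3.3 − 0.2 − 8.6 + 0.6 + 9.9 + 2.4 + 3.3 + 11.6 − 0.7)/10 = 2.8900
Numerator Σ_{t=1}^{8}(y_t−ȳ)(y_{t+2}−ȳ) = -93.5502
Denominator Σ(y_t−ȳ)² = 304.7290
r_2 = -93.5502 / 304.7290 = -0.307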